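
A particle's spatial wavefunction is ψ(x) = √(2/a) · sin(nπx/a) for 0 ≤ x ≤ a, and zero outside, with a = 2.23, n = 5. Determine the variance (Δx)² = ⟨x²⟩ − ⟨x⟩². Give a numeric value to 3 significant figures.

0.404

Compute ⟨x⟩ and ⟨x²⟩ separately, then (Δx)² = ⟨x²⟩ − ⟨x⟩².
With sin²θ = (1 − cos2θ)/2 on 0 ≤ x ≤ a: ∫sin²(nπx/a) dx = a/2, ∫x·sin²(nπx/a) dx = a²/4, ∫x²·sin²(nπx/a) dx = a³·(1/6 − 1/(4n²π²)); higher powers xᵏ the same way, integrating xᵏ·cos(2nπx/a) by parts.
⟨x⟩ = 1.1150 and ⟨x²⟩ = 1.6476.
(Δx)² = 1.6476 − (1.1150)² = 0.40433.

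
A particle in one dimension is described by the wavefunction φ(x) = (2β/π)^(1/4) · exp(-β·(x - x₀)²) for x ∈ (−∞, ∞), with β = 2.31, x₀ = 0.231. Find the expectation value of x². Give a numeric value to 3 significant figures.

0.162

⟨x²⟩ = ∫ x²·|φ|² dx (integrals over the domain).
Gaussian moments (u = x − x₀): ∫u^(2j)·e^(−2βu²) du = (2j−1)!!/(4β)^j · √(π/(2β)), odd powers integrate to 0; here √(π/(2β)) = 0.82462.
⟨x²⟩ = 0.16159.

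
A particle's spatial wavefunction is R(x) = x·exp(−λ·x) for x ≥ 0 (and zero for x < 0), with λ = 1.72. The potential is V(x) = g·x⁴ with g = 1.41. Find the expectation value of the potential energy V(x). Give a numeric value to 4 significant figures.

3.625

⟨V⟩ = ∫ V(x)·|R|² dx / ∫|R|² dx.
Every integrand reduces to terms xʲ·e^(−2λx) on [0, ∞); use ∫₀^∞ xʲ·e^(−2λx) dx = j!/(2λ)^(j+1).
State is unnormalized: ∫|R|² dx = 0.049131, and ∫R*·V(x)·R dx = 0.17809, so ⟨V⟩ = 0.17809 / 0.049131.
⟨V⟩ = 3.6248.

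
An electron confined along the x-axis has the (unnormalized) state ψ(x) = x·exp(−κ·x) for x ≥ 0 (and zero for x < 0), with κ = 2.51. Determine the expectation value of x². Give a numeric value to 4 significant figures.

0.4762

⟨x²⟩ = ∫ x²·|ψ|² dx / ∫|ψ|² dx (integrals over the domain).
Every integrand reduces to terms xʲ·e^(−2κx) on [0, ∞); use ∫₀^∞ xʲ·e^(−2κx) dx = j!/(2κ)^(j+1).
State is unnormalized: ∫|ψ|² dx = 0.015810, and ∫ψ*·x²·ψ dx = 0.0075282, so ⟨x²⟩ = 0.0075282 / 0.015810.
⟨x²⟩ = 0.47618.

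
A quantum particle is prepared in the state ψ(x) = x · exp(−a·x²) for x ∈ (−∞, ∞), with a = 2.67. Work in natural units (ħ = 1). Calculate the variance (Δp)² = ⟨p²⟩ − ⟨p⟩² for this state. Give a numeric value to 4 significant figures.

8.010

Compute ⟨p⟩ and ⟨p²⟩ separately; (Δp)² = ⟨p²⟩ − ⟨p⟩².
Expand each integrand as polynomial × e^(−2ax²) and use ∫x^(2j)·e^(−2ax²) dx = (2j−1)!!/(4a)^j · √(π/(2a)), odd powers → 0; here √(π/(2a)) = 0.76702. Differentiate with the product rule, d/dx e^(−ax²) = −2ax·e^(−ax²).
Normalization: ∫|ψ|² dx = 0.071818.
⟨p⟩ = 0.0000 and ⟨p²⟩ = 8.0100.
(Δp)² = 8.0100 − (0.0000)² = 8.0100.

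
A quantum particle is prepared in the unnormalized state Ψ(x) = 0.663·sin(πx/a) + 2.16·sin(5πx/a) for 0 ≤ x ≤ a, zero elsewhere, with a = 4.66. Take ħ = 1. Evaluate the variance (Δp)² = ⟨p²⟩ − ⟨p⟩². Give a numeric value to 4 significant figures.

Compute ⟨p⟩ and ⟨p²⟩ separately; (Δp)² = ⟨p²⟩ − ⟨p⟩².
d²/dx² sin(jπx/a) = −(jπ/a)²·sin(jπx/a); on 0 ≤ x ≤ a, ∫sin²(jπx/a) dx = a/2 and ∫sin(jπx/a)·sin(lπx/a) dx = 0 for j ≠ l, so only diagonal terms survive in ∫|Ψ|² and ∫Ψ·Ψ″; ∫Ψ·Ψ′ dx = [Ψ²/2] between the walls = 0.
Normalization: ∫|Ψ|² dx = 11.895.
⟨p⟩ = 0.0000 and ⟨p²⟩ = 10.423.
(Δp)² = 10.423 − (0.0000)² = 10.423.

10.42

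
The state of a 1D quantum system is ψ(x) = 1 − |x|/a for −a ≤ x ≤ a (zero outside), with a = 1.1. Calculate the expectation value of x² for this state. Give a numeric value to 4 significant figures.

⟨x²⟩ = ∫ x²·|ψ|² dx / ∫|ψ|² dx (integrals over the domain).
ψ is even, so ∫ over [−a, a] = 2∫₀ᵃ with ψ = 1 − x/a there: ∫₀ᵃ (1 − x/a)² dx = a/3, ∫₀ᵃ x²(1 − x/a)² dx = a³/30, ∫₀ᵃ x⁴(1 − x/a)² dx = a⁵/105.
State is unnormalized: ∫|ψ|² dx = 0.73333, and ∫ψ*·x²·ψ dx = 0.088733, so ⟨x²⟩ = 0.088733 / 0.73333.
⟨x²⟩ = 0.12100.

0.1210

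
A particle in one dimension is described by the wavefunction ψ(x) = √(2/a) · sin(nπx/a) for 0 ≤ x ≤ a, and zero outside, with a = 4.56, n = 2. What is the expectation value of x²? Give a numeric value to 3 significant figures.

⟨x²⟩ = ∫ x²·|ψ|² dx (integrals over the domain).
With sin²θ = (1 − cos2θ)/2 on 0 ≤ x ≤ a: ∫sin²(nπx/a) dx = a/2, ∫x·sin²(nπx/a) dx = a²/4, ∫x²·sin²(nπx/a) dx = a³·(1/6 − 1/(4n²π²)); higher powers xᵏ the same way, integrating xᵏ·cos(2nπx/a) by parts.
⟨x²⟩ = 6.6678.

6.67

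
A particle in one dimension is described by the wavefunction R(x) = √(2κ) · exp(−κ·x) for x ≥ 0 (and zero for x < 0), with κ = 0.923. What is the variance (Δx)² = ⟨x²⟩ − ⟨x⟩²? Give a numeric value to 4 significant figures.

0.2935

Compute ⟨x⟩ and ⟨x²⟩ separately, then (Δx)² = ⟨x²⟩ − ⟨x⟩².
Every integrand reduces to terms xʲ·e^(−2κx) on [0, ∞); use ∫₀^∞ xʲ·e^(−2κx) dx = j!/(2κ)^(j+1).
⟨x⟩ = 0.54171 and ⟨x²⟩ = 0.58690.
(Δx)² = 0.58690 − (0.54171)² = 0.29345.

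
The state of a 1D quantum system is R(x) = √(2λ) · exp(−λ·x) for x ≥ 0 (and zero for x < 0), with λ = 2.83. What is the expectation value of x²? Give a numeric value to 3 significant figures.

⟨x²⟩ = ∫ x²·|R|² dx (integrals over the domain).
Every integrand reduces to terms xʲ·e^(−2λx) on [0, ∞); use ∫₀^∞ xʲ·e^(−2λx) dx = j!/(2λ)^(j+1).
⟨x²⟩ = 0.062431.

0.0624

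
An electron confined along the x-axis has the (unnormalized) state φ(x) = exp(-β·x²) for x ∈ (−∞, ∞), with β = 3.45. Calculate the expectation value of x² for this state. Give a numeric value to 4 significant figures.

⟨x²⟩ = ∫ x²·|φ|² dx / ∫|φ|² dx (integrals over the domain).
Gaussian moments: ∫x^(2j)·e^(−2βx²) dx = (2j−1)!!/(4β)^j · √(π/(2β)), odd powers integrate to 0; here √(π/(2β)) = 0.67476.
State is unnormalized: ∫|φ|² dx = 0.67476, and ∫φ*·x²·φ dx = 0.048896, so ⟨x²⟩ = 0.048896 / 0.67476.
⟨x²⟩ = 0.072464.

0.07246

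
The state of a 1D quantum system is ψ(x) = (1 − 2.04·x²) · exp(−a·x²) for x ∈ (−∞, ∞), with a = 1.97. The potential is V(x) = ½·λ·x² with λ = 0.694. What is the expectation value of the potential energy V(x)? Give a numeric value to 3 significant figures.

0.0291

⟨V⟩ = ∫ V(x)·|ψ|² dx / ∫|ψ|² dx.
Expand each integrand as polynomial × e^(−2ax²) and use ∫x^(2j)·e^(−2ax²) dx = (2j−1)!!/(4a)^j · √(π/(2a)), odd powers → 0; here √(π/(2a)) = 0.89295.
State is unnormalized: ∫|ψ|² dx = 0.61015, and ∫ψ*·V(x)·ψ dx = 0.017774, so ⟨V⟩ = 0.017774 / 0.61015.
⟨V⟩ = 0.029130.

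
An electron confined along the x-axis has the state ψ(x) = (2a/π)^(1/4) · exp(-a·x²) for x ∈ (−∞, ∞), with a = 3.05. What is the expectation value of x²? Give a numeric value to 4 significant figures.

0.08197

⟨x²⟩ = ∫ x²·|ψ|² dx (integrals over the domain).
Gaussian moments: ∫x^(2j)·e^(−2ax²) dx = (2j−1)!!/(4a)^j · √(π/(2a)), odd powers integrate to 0; here √(π/(2a)) = 0.71765.
⟨x²⟩ = 0.081967.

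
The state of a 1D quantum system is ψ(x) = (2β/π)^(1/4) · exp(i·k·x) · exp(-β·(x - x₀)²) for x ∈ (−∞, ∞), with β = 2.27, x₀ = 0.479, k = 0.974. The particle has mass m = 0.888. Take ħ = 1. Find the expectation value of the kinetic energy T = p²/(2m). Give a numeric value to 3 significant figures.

T = −(ħ²/2m) d²/dx², so ⟨T⟩ = −(ħ²/2m) ∫ ψ*·ψ'' dx; with m = 0.888.
Gaussian moments (u = x − x₀): ∫u^(2j)·e^(−2βu²) du = (2j−1)!!/(4β)^j · √(π/(2β)), odd powers integrate to 0; here √(π/(2β)) = 0.83185. Derivatives: ψ′ = (ik − 2βu)·ψ, ψ″ = ((ik − 2βu)² − 2β)·ψ; the odd-in-u pieces drop out.
⟨T⟩ = 1.8123.

1.81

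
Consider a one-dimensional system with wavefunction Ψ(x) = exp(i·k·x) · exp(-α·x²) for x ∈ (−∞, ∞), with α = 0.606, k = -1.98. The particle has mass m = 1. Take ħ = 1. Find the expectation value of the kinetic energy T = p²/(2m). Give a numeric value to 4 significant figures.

2.263

T = −(ħ²/2m) d²/dx², so ⟨T⟩ = −(ħ²/2m) ∫ Ψ*·Ψ'' dx / ∫|Ψ|² dx; with m = 1.
Gaussian moments: ∫x^(2j)·e^(−2αx²) dx = (2j−1)!!/(4α)^j · √(π/(2α)), odd powers integrate to 0; here √(π/(2α)) = 1.6100. Derivatives: Ψ′ = (ik − 2αx)·Ψ, Ψ″ = ((ik − 2αx)² − 2α)·Ψ; the odd-in-x pieces drop out.
State is unnormalized: ∫|Ψ|² dx = 1.6100, and ∫Ψ*·(−ħ²/2m · Ψ'') dx = 3.6437, so ⟨T⟩ = 3.6437 / 1.6100.
⟨T⟩ = 2.2632.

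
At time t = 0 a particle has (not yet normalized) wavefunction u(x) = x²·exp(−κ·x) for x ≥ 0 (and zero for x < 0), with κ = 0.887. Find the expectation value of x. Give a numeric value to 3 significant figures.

⟨x⟩ = ∫ x·|u|² dx / ∫|u|² dx (integrals over the domain).
Every integrand reduces to terms xʲ·e^(−2κx) on [0, ∞); use ∫₀^∞ xʲ·e^(−2κx) dx = j!/(2κ)^(j+1).
State is unnormalized: ∫|u|² dx = 1.3660, and ∫u*·x·u dx = 3.8500, so ⟨x⟩ = 3.8500 / 1.3660.
⟨x⟩ = 2.8185.

2.82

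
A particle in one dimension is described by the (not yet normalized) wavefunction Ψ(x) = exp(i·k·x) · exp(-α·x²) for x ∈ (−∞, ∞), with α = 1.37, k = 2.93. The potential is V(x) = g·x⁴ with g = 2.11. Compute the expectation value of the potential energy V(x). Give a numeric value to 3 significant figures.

⟨V⟩ = ∫ V(x)·|Ψ|² dx / ∫|Ψ|² dx.
Gaussian moments: ∫x^(2j)·e^(−2αx²) dx = (2j−1)!!/(4α)^j · √(π/(2α)), odd powers integrate to 0; here √(π/(2α)) = 1.0708.
State is unnormalized: ∫|Ψ|² dx = 1.0708, and ∫Ψ*·V(x)·Ψ dx = 0.22571, so ⟨V⟩ = 0.22571 / 1.0708.
⟨V⟩ = 0.21079.

0.211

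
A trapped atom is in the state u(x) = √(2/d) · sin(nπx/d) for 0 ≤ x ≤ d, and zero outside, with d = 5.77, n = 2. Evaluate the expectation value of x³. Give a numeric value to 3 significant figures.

44.4

⟨x³⟩ = ∫ x³·|u|² dx (integrals over the domain).
With sin²θ = (1 − cos2θ)/2 on 0 ≤ x ≤ d: ∫sin²(nπx/d) dx = d/2, ∫x·sin²(nπx/d) dx = d²/4, ∫x²·sin²(nπx/d) dx = d³·(1/6 − 1/(4n²π²)); higher powers xᵏ the same way, integrating xᵏ·cos(2nπx/d) by parts.
⟨x³⟩ = 44.376.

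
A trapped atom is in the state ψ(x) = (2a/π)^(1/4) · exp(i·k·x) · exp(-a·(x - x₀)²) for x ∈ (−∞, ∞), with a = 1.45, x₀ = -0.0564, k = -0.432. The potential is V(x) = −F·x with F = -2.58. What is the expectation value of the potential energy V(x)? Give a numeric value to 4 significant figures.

⟨V⟩ = ∫ V(x)·|ψ|² dx.
Gaussian moments (u = x − x₀): ∫u^(2j)·e^(−2au²) du = (2j−1)!!/(4a)^j · √(π/(2a)), odd powers integrate to 0; here √(π/(2a)) = 1.0408.
⟨V⟩ = -0.14551.

-0.1455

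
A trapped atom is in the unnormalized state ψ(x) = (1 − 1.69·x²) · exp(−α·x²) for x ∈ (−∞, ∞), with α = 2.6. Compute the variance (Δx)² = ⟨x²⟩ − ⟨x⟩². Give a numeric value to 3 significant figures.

Compute ⟨x⟩ and ⟨x²⟩ separately, then (Δx)² = ⟨x²⟩ − ⟨x⟩².
Expand each integrand as polynomial × e^(−2αx²) and use ∫x^(2j)·e^(−2αx²) dx = (2j−1)!!/(4α)^j · √(π/(2α)), odd powers → 0; here √(π/(2α)) = 0.77727.
Normalization: ∫|ψ|² dx = 0.58623.
⟨x⟩ = 0.0000 and ⟨x²⟩ = 0.053684.
(Δx)² = 0.053684 − (0.0000)² = 0.053684.

0.0537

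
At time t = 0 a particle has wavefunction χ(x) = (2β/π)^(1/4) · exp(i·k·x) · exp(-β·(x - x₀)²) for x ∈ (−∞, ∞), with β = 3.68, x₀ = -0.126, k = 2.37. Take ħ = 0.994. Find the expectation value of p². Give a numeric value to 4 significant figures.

p² χ = −ħ² d²χ/dx²; ⟨p²⟩ = −ħ² ∫ χ*·χ'' dx.
Gaussian moments (u = x − x₀): ∫u^(2j)·e^(−2βu²) du = (2j−1)!!/(4β)^j · √(π/(2β)), odd powers integrate to 0; here √(π/(2β)) = 0.65334. Derivatives: χ′ = (ik − 2βu)·χ, χ″ = ((ik − 2βu)² − 2β)·χ; the odd-in-u pieces drop out.
⟨p²⟩ = 9.1857.

9.186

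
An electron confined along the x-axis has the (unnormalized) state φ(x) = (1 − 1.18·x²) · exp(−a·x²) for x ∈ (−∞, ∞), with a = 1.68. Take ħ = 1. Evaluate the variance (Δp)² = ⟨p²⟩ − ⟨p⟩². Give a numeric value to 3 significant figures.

3.55

Compute ⟨p⟩ and ⟨p²⟩ separately; (Δp)² = ⟨p²⟩ − ⟨p⟩².
Expand each integrand as polynomial × e^(−2ax²) and use ∫x^(2j)·e^(−2ax²) dx = (2j−1)!!/(4a)^j · √(π/(2a)), odd powers → 0; here √(π/(2a)) = 0.96695. Differentiate with the product rule, d/dx e^(−ax²) = −2ax·e^(−ax²).
Normalization: ∫|φ|² dx = 0.71681.
⟨p⟩ = 0.0000 and ⟨p²⟩ = 3.5513.
(Δp)² = 3.5513 − (0.0000)² = 3.5513.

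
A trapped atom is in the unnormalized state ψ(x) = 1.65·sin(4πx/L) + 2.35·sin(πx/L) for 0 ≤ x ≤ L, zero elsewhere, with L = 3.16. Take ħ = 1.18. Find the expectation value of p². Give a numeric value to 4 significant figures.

p² ψ = −ħ² d²ψ/dx²; ⟨p²⟩ = −ħ² ∫ ψ*·ψ'' dx / ∫|ψ|² dx.
d²/dx² sin(jπx/L) = −(jπ/L)²·sin(jπx/L); on 0 ≤ x ≤ L, ∫sin²(jπx/L) dx = L/2 and ∫sin(jπx/L)·sin(lπx/L) dx = 0 for j ≠ l, so only diagonal terms survive in ∫|ψ|² and ∫ψ·ψ″; ∫ψ·ψ′ dx = [ψ²/2] between the walls = 0.
State is unnormalized: ∫|ψ|² dx = 13.027, and ∫ψ*·(−ħ² ψ'') dx = 106.73, so ⟨p²⟩ = 106.73 / 13.027.
⟨p²⟩ = 8.1927.

8.193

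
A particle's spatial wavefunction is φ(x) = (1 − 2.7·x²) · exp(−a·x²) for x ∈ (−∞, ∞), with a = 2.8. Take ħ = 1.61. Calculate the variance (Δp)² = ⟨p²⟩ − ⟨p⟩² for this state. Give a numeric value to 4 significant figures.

Compute ⟨p⟩ and ⟨p²⟩ separately; (Δp)² = ⟨p²⟩ − ⟨p⟩².
Expand each integrand as polynomial × e^(−2ax²) and use ∫x^(2j)·e^(−2ax²) dx = (2j−1)!!/(4a)^j · √(π/(2a)), odd powers → 0; here √(π/(2a)) = 0.74900. Differentiate with the product rule, d/dx e^(−ax²) = −2ax·e^(−ax²).
Normalization: ∫|φ|² dx = 0.51846.
⟨p⟩ = 0.0000 and ⟨p²⟩ = 19.806.
(Δp)² = 19.806 − (0.0000)² = 19.806.

19.81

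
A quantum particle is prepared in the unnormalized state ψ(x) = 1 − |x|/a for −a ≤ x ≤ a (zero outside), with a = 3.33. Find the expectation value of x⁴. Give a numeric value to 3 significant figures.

⟨x⁴⟩ = ∫ x⁴·|ψ|² dx / ∫|ψ|² dx (integrals over the domain).
ψ is even, so ∫ over [−a, a] = 2∫₀ᵃ with ψ = 1 − x/a there: ∫₀ᵃ (1 − x/a)² dx = a/3, ∫₀ᵃ x²(1 − x/a)² dx = a³/30, ∫₀ᵃ x⁴(1 − x/a)² dx = a⁵/105.
State is unnormalized: ∫|ψ|² dx = 2.2200, and ∫ψ*·x⁴·ψ dx = 7.7994, so ⟨x⁴⟩ = 7.7994 / 2.2200.
⟨x⁴⟩ = 3.5132.

3.51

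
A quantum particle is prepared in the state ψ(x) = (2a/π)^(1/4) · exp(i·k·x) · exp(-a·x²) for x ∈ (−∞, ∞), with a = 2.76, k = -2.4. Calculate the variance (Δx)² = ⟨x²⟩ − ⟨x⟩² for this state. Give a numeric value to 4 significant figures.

Compute ⟨x⟩ and ⟨x²⟩ separately, then (Δx)² = ⟨x²⟩ − ⟨x⟩².
Gaussian moments: ∫x^(2j)·e^(−2ax²) dx = (2j−1)!!/(4a)^j · √(π/(2a)), odd powers integrate to 0; here √(π/(2a)) = 0.75441.
⟨x⟩ = 0.0000 and ⟨x²⟩ = 0.090580.
(Δx)² = 0.090580 − (0.0000)² = 0.090580.

0.09058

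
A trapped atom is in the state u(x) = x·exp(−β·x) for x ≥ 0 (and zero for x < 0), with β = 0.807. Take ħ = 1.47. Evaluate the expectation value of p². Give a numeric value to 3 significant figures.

1.41

p² u = −ħ² d²u/dx²; ⟨p²⟩ = −ħ² ∫ u*·u'' dx / ∫|u|² dx.
Differentiate x·exp(−β·x) with the product rule; every integrand then reduces to terms xʲ·e^(−2βx) on [0, ∞), with ∫₀^∞ xʲ·e^(−2βx) dx = j!/(2β)^(j+1).
State is unnormalized: ∫|u|² dx = 0.47568, and ∫u*·(−ħ² u'') dx = 0.66942, so ⟨p²⟩ = 0.66942 / 0.47568.
⟨p²⟩ = 1.4073.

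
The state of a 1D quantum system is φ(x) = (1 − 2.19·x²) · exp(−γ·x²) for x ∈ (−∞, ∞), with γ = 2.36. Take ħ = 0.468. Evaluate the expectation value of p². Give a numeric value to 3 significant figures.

1.36

p² φ = −ħ² d²φ/dx²; ⟨p²⟩ = −ħ² ∫ φ*·φ'' dx / ∫|φ|² dx.
Expand each integrand as polynomial × e^(−2γx²) and use ∫x^(2j)·e^(−2γx²) dx = (2j−1)!!/(4γ)^j · √(π/(2γ)), odd powers → 0; here √(π/(2γ)) = 0.81584. Differentiate with the product rule, d/dx e^(−γx²) = −2γx·e^(−γx²).
State is unnormalized: ∫|φ|² dx = 0.56903, and ∫φ*·(−ħ² φ'') dx = 0.77624, so ⟨p²⟩ = 0.77624 / 0.56903.
⟨p²⟩ = 1.3642.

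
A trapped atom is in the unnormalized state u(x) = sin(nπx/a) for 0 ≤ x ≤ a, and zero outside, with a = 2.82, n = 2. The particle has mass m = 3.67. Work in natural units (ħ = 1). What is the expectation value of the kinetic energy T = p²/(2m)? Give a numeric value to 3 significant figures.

0.676

T = −(ħ²/2m) d²/dx², so ⟨T⟩ = −(ħ²/2m) ∫ u*·u'' dx / ∫|u|² dx; with m = 3.67.
d/dx sin(nπx/a) = (nπ/a)·cos(nπx/a) and d²/dx² sin(nπx/a) = −(nπ/a)²·sin(nπx/a); on 0 ≤ x ≤ a, ∫sin²(nπx/a) dx = a/2 and ∫sin(nπx/a)·cos(nπx/a) dx = 0.
State is unnormalized: ∫|u|² dx = 1.4100, and ∫u*·(−ħ²/2m · u'') dx = 0.95364, so ⟨T⟩ = 0.95364 / 1.4100.
⟨T⟩ = 0.67634.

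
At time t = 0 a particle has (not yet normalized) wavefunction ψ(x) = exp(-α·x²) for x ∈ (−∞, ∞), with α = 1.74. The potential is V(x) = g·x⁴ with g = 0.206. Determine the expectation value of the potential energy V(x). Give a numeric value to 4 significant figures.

⟨V⟩ = ∫ V(x)·|ψ|² dx / ∫|ψ|² dx.
Gaussian moments: ∫x^(2j)·e^(−2αx²) dx = (2j−1)!!/(4α)^j · √(π/(2α)), odd powers integrate to 0; here √(π/(2α)) = 0.95013.
State is unnormalized: ∫|ψ|² dx = 0.95013, and ∫ψ*·V(x)·ψ dx = 0.012121, so ⟨V⟩ = 0.012121 / 0.95013.
⟨V⟩ = 0.012758.

0.01276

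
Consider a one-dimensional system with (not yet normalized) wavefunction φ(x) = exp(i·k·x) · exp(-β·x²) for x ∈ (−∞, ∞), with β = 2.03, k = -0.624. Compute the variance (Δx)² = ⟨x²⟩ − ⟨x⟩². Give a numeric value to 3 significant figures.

0.123

Compute ⟨x⟩ and ⟨x²⟩ separately, then (Δx)² = ⟨x²⟩ − ⟨x⟩².
Gaussian moments: ∫x^(2j)·e^(−2βx²) dx = (2j−1)!!/(4β)^j · √(π/(2β)), odd powers integrate to 0; here √(π/(2β)) = 0.87965.
Normalization: ∫|φ|² dx = 0.87965.
⟨x⟩ = 0.0000 and ⟨x²⟩ = 0.12315.
(Δx)² = 0.12315 − (0.0000)² = 0.12315.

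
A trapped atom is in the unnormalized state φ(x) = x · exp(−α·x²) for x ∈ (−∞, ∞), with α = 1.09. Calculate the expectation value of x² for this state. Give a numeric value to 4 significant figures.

⟨x²⟩ = ∫ x²·|φ|² dx / ∫|φ|² dx (integrals over the domain).
Expand each integrand as polynomial × e^(−2αx²) and use ∫x^(2j)·e^(−2αx²) dx = (2j−1)!!/(4α)^j · √(π/(2α)), odd powers → 0; here √(π/(2α)) = 1.2005.
State is unnormalized: ∫|φ|² dx = 0.27533, and ∫φ*·x²·φ dx = 0.18945, so ⟨x²⟩ = 0.18945 / 0.27533.
⟨x²⟩ = 0.68807.

0.6881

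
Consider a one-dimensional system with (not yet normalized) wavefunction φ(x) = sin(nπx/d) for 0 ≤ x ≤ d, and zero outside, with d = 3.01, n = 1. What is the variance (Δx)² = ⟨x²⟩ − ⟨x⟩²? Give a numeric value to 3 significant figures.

Compute ⟨x⟩ and ⟨x²⟩ separately, then (Δx)² = ⟨x²⟩ − ⟨x⟩².
With sin²θ = (1 − cos2θ)/2 on 0 ≤ x ≤ d: ∫sin²(nπx/d) dx = d/2, ∫x·sin²(nπx/d) dx = d²/4, ∫x²·sin²(nπx/d) dx = d³·(1/6 − 1/(4n²π²)); higher powers xᵏ the same way, integrating xᵏ·cos(2nπx/d) by parts.
Normalization: ∫|φ|² dx = 1.5050.
⟨x⟩ = 1.5050 and ⟨x²⟩ = 2.5610.
(Δx)² = 2.5610 − (1.5050)² = 0.29602.

0.296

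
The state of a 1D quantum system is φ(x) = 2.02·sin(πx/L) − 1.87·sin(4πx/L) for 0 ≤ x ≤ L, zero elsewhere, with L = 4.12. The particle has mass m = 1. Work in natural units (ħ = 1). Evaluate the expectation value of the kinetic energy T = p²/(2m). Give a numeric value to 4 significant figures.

T = −(ħ²/2m) d²/dx², so ⟨T⟩ = −(ħ²/2m) ∫ φ*·φ'' dx / ∫|φ|² dx; with m = 1.
d²/dx² sin(jπx/L) = −(jπ/L)²·sin(jπx/L); on 0 ≤ x ≤ L, ∫sin²(jπx/L) dx = L/2 and ∫sin(jπx/L)·sin(lπx/L) dx = 0 for j ≠ l, so only diagonal terms survive in ∫|φ|² and ∫φ·φ″; ∫φ·φ′ dx = [φ²/2] between the walls = 0.
State is unnormalized: ∫|φ|² dx = 15.609, and ∫φ*·(−ħ²/2m · φ'') dx = 35.951, so ⟨T⟩ = 35.951 / 15.609.
⟨T⟩ = 2.3032.

2.303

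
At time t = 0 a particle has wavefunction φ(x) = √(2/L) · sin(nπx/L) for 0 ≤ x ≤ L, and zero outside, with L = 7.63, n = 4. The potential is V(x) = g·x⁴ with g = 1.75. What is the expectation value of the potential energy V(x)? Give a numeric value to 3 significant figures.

1.15e+03

⟨V⟩ = ∫ V(x)·|φ|² dx.
With sin²θ = (1 − cos2θ)/2 on 0 ≤ x ≤ L: ∫sin²(nπx/L) dx = L/2, ∫x·sin²(nπx/L) dx = L²/4, ∫x²·sin²(nπx/L) dx = L³·(1/6 − 1/(4n²π²)); higher powers xᵏ the same way, integrating xᵏ·cos(2nπx/L) by parts.
⟨V⟩ = 1149.0.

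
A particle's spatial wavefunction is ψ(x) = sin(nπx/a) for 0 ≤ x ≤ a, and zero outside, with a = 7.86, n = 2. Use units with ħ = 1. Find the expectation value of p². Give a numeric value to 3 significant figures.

0.639

p² ψ = −ħ² d²ψ/dx²; ⟨p²⟩ = −ħ² ∫ ψ*·ψ'' dx / ∫|ψ|² dx.
d/dx sin(nπx/a) = (nπ/a)·cos(nπx/a) and d²/dx² sin(nπx/a) = −(nπ/a)²·sin(nπx/a); on 0 ≤ x ≤ a, ∫sin²(nπx/a) dx = a/2 and ∫sin(nπx/a)·cos(nπx/a) dx = 0.
State is unnormalized: ∫|ψ|² dx = 3.9300, and ∫ψ*·(−ħ² ψ'') dx = 2.5113, so ⟨p²⟩ = 2.5113 / 3.9300.
⟨p²⟩ = 0.63902.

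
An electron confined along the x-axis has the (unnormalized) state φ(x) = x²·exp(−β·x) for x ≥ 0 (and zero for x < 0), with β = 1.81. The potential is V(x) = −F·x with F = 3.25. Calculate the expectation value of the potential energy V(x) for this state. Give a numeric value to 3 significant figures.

-4.49

⟨V⟩ = ∫ V(x)·|φ|² dx / ∫|φ|² dx.
Every integrand reduces to terms xʲ·e^(−2βx) on [0, ∞); use ∫₀^∞ xʲ·e^(−2βx) dx = j!/(2β)^(j+1).
State is unnormalized: ∫|φ|² dx = 0.038607, and ∫φ*·V(x)·φ dx = -0.17331, so ⟨V⟩ = -0.17331 / 0.038607.
⟨V⟩ = -4.4890.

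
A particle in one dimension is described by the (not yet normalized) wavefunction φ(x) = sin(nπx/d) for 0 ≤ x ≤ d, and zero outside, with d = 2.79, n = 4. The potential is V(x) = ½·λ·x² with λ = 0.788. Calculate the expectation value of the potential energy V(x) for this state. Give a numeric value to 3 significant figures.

⟨V⟩ = ∫ V(x)·|φ|² dx / ∫|φ|² dx.
With sin²θ = (1 − cos2θ)/2 on 0 ≤ x ≤ d: ∫sin²(nπx/d) dx = d/2, ∫x·sin²(nπx/d) dx = d²/4, ∫x²·sin²(nπx/d) dx = d³·(1/6 − 1/(4n²π²)); higher powers xᵏ the same way, integrating xᵏ·cos(2nπx/d) by parts.
State is unnormalized: ∫|φ|² dx = 1.3950, and ∫φ*·V(x)·φ dx = 1.4126, so ⟨V⟩ = 1.4126 / 1.3950.
⟨V⟩ = 1.0126.

1.01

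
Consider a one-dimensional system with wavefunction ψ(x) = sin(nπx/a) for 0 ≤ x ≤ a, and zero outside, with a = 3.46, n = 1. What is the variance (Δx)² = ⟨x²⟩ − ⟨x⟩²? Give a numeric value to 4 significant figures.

0.3911

Compute ⟨x⟩ and ⟨x²⟩ separately, then (Δx)² = ⟨x²⟩ − ⟨x⟩².
With sin²θ = (1 − cos2θ)/2 on 0 ≤ x ≤ a: ∫sin²(nπx/a) dx = a/2, ∫x·sin²(nπx/a) dx = a²/4, ∫x²·sin²(nπx/a) dx = a³·(1/6 − 1/(4n²π²)); higher powers xᵏ the same way, integrating xᵏ·cos(2nπx/a) by parts.
Normalization: ∫|ψ|² dx = 1.7300.
⟨x⟩ = 1.7300 and ⟨x²⟩ = 3.3840.
(Δx)² = 3.3840 − (1.7300)² = 0.39114.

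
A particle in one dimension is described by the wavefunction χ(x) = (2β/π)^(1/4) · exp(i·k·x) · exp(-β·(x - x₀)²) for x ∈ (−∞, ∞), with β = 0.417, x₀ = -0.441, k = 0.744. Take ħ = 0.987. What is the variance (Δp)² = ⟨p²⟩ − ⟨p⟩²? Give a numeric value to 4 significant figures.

0.4062

Compute ⟨p⟩ and ⟨p²⟩ separately; (Δp)² = ⟨p²⟩ − ⟨p⟩².
Gaussian moments (u = x − x₀): ∫u^(2j)·e^(−2βu²) du = (2j−1)!!/(4β)^j · √(π/(2β)), odd powers integrate to 0; here √(π/(2β)) = 1.9408. Derivatives: χ′ = (ik − 2βu)·χ, χ″ = ((ik − 2βu)² − 2β)·χ; the odd-in-u pieces drop out.
⟨p⟩ = 0.73433 and ⟨p²⟩ = 0.94547.
(Δp)² = 0.94547 − (0.73433)² = 0.40623.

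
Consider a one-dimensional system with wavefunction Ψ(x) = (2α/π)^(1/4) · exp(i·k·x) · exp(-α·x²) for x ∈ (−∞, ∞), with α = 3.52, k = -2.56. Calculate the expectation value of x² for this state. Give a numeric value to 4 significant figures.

0.07102

⟨x²⟩ = ∫ x²·|Ψ|² dx (integrals over the domain).
Gaussian moments: ∫x^(2j)·e^(−2αx²) dx = (2j−1)!!/(4α)^j · √(π/(2α)), odd powers integrate to 0; here √(π/(2α)) = 0.66802.
⟨x²⟩ = 0.071023.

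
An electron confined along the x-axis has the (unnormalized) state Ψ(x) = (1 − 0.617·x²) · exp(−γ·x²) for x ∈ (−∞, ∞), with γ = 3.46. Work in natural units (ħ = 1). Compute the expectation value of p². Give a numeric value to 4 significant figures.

p² Ψ = −ħ² d²Ψ/dx²; ⟨p²⟩ = −ħ² ∫ Ψ*·Ψ'' dx / ∫|Ψ|² dx.
Expand each integrand as polynomial × e^(−2γx²) and use ∫x^(2j)·e^(−2γx²) dx = (2j−1)!!/(4γ)^j · √(π/(2γ)), odd powers → 0; here √(π/(2γ)) = 0.67379. Differentiate with the product rule, d/dx e^(−γx²) = −2γx·e^(−γx²).
State is unnormalized: ∫|Ψ|² dx = 0.61773, and ∫Ψ*·(−ħ² Ψ'') dx = 2.5716, so ⟨p²⟩ = 2.5716 / 0.61773.
⟨p²⟩ = 4.1630.

4.163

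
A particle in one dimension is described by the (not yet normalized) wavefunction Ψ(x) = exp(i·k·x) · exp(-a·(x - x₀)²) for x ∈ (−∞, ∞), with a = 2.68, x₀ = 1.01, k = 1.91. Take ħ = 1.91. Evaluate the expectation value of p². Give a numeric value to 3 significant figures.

p² Ψ = −ħ² d²Ψ/dx²; ⟨p²⟩ = −ħ² ∫ Ψ*·Ψ'' dx / ∫|Ψ|² dx.
Gaussian moments (u = x − x₀): ∫u^(2j)·e^(−2au²) du = (2j−1)!!/(4a)^j · √(π/(2a)), odd powers integrate to 0; here √(π/(2a)) = 0.76558. Derivatives: Ψ′ = (ik − 2au)·Ψ, Ψ″ = ((ik − 2au)² − 2a)·Ψ; the odd-in-u pieces drop out.
State is unnormalized: ∫|Ψ|² dx = 0.76558, and ∫Ψ*·(−ħ² Ψ'') dx = 17.674, so ⟨p²⟩ = 17.674 / 0.76558.
⟨p²⟩ = 23.086.

23.1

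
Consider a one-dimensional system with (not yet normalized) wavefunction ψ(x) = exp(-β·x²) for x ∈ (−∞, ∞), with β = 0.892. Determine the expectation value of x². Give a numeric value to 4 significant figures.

0.2803

⟨x²⟩ = ∫ x²·|ψ|² dx / ∫|ψ|² dx (integrals over the domain).
Gaussian moments: ∫x^(2j)·e^(−2βx²) dx = (2j−1)!!/(4β)^j · √(π/(2β)), odd powers integrate to 0; here √(π/(2β)) = 1.3270.
State is unnormalized: ∫|ψ|² dx = 1.3270, and ∫ψ*·x²·ψ dx = 0.37192, so ⟨x²⟩ = 0.37192 / 1.3270.
⟨x²⟩ = 0.28027.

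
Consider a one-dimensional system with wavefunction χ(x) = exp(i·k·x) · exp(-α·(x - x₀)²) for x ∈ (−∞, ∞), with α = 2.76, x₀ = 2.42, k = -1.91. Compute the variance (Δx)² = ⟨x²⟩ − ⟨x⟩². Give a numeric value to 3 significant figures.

Compute ⟨x⟩ and ⟨x²⟩ separately, then (Δx)² = ⟨x²⟩ − ⟨x⟩².
Gaussian moments (u = x − x₀): ∫u^(2j)·e^(−2αu²) du = (2j−1)!!/(4α)^j · √(π/(2α)), odd powers integrate to 0; here √(π/(2α)) = 0.75441.
Normalization: ∫|χ|² dx = 0.75441.
⟨x⟩ = 2.4200 and ⟨x²⟩ = 5.9470.
(Δx)² = 5.9470 − (2.4200)² = 0.090580.

0.0906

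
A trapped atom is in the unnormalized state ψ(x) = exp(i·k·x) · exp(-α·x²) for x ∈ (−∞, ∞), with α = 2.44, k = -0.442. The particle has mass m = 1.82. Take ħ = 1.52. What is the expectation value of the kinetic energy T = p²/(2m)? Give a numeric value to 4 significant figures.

T = −(ħ²/2m) d²/dx², so ⟨T⟩ = −(ħ²/2m) ∫ ψ*·ψ'' dx / ∫|ψ|² dx; with m = 1.82.
Gaussian moments: ∫x^(2j)·e^(−2αx²) dx = (2j−1)!!/(4α)^j · √(π/(2α)), odd powers integrate to 0; here √(π/(2α)) = 0.80235. Derivatives: ψ′ = (ik − 2αx)·ψ, ψ″ = ((ik − 2αx)² − 2α)·ψ; the odd-in-x pieces drop out.
State is unnormalized: ∫|ψ|² dx = 0.80235, and ∫ψ*·(−ħ²/2m · ψ'') dx = 1.3421, so ⟨T⟩ = 1.3421 / 0.80235.
⟨T⟩ = 1.6727.

1.673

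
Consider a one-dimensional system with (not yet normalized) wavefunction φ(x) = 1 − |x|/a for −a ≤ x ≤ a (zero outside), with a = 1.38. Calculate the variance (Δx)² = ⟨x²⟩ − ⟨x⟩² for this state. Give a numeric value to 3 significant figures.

Compute ⟨x⟩ and ⟨x²⟩ separately, then (Δx)² = ⟨x²⟩ − ⟨x⟩².
φ is even, so ∫ over [−a, a] = 2∫₀ᵃ with φ = 1 − x/a there: ∫₀ᵃ (1 − x/a)² dx = a/3, ∫₀ᵃ x²(1 − x/a)² dx = a³/30, ∫₀ᵃ x⁴(1 − x/a)² dx = a⁵/105.
Normalization: ∫|φ|² dx = 0.92000.
⟨x⟩ = 0.0000 and ⟨x²⟩ = 0.19044.
(Δx)² = 0.19044 − (0.0000)² = 0.19044.

0.190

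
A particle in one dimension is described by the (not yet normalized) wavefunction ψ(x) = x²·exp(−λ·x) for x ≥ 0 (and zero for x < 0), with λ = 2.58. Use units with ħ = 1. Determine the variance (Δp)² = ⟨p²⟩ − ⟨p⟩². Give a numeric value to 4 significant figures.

2.219

Compute ⟨p⟩ and ⟨p²⟩ separately; (Δp)² = ⟨p²⟩ − ⟨p⟩².
Differentiate x²·exp(−λ·x) with the product rule; every integrand then reduces to terms xʲ·e^(−2λx) on [0, ∞), with ∫₀^∞ xʲ·e^(−2λx) dx = j!/(2λ)^(j+1).
Normalization: ∫|ψ|² dx = 0.0065609.
⟨p⟩ = 0.0000 and ⟨p²⟩ = 2.2188.
(Δp)² = 2.2188 − (0.0000)² = 2.2188.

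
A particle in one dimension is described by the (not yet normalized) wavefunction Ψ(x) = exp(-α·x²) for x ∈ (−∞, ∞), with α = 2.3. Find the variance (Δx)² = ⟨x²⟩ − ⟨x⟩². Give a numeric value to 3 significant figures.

Compute ⟨x⟩ and ⟨x²⟩ separately, then (Δx)² = ⟨x²⟩ − ⟨x⟩².
Gaussian moments: ∫x^(2j)·e^(−2αx²) dx = (2j−1)!!/(4α)^j · √(π/(2α)), odd powers integrate to 0; here √(π/(2α)) = 0.82641.
Normalization: ∫|Ψ|² dx = 0.82641.
⟨x⟩ = 0.0000 and ⟨x²⟩ = 0.10870.
(Δx)² = 0.10870 − (0.0000)² = 0.10870.

0.109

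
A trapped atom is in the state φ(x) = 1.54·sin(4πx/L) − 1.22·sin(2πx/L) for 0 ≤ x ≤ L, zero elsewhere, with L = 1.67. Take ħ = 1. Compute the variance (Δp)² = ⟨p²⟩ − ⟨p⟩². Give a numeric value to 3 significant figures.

40.2

Compute ⟨p⟩ and ⟨p²⟩ separately; (Δp)² = ⟨p²⟩ − ⟨p⟩².
d²/dx² sin(jπx/L) = −(jπ/L)²·sin(jπx/L); on 0 ≤ x ≤ L, ∫sin²(jπx/L) dx = L/2 and ∫sin(jπx/L)·sin(lπx/L) dx = 0 for j ≠ l, so only diagonal terms survive in ∫|φ|² and ∫φ·φ″; ∫φ·φ′ dx = [φ²/2] between the walls = 0.
Normalization: ∫|φ|² dx = 3.2231.
⟨p⟩ = 0.0000 and ⟨p²⟩ = 40.247.
(Δp)² = 40.247 − (0.0000)² = 40.247.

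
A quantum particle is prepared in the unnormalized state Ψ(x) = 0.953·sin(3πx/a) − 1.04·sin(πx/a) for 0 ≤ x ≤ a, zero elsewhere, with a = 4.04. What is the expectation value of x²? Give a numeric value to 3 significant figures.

⟨x²⟩ = ∫ x²·|Ψ|² dx / ∫|Ψ|² dx (integrals over the domain).
On 0 ≤ x ≤ a (j ≠ l): ∫sin²(jπx/a) dx = a/2, ∫sin(jπx/a)·sin(lπx/a) dx = 0; diagonal moments ∫x·sin²(jπx/a) dx = a²/4, ∫x²·sin²(jπx/a) dx = a³·(1/6 − 1/(4j²π²)); cross terms ∫x·sin(jπx/a)·sin(lπx/a) dx = 0 for j + l even and −4jla²/(π²(j² − l²)²) for j + l odd, ∫x²·sin(jπx/a)·sin(lπx/a) dx = (−1)^(j+l)·4jla³/(π²(j² − l²)²); higher powers the same way via product-to-sum and parts.
State is unnormalized: ∫|Ψ|² dx = 4.0194, and ∫Ψ*·x²·Ψ dx = 17.410, so ⟨x²⟩ = 17.410 / 4.0194.
⟨x²⟩ = 4.3314.

4.33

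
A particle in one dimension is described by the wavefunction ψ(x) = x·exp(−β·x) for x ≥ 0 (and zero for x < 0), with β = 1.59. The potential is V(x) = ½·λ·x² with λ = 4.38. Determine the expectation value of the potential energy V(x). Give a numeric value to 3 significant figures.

⟨V⟩ = ∫ V(x)·|ψ|² dx / ∫|ψ|² dx.
Every integrand reduces to terms xʲ·e^(−2βx) on [0, ∞); use ∫₀^∞ xʲ·e^(−2βx) dx = j!/(2β)^(j+1).
State is unnormalized: ∫|ψ|² dx = 0.062194, and ∫ψ*·V(x)·ψ dx = 0.16163, so ⟨V⟩ = 0.16163 / 0.062194.
⟨V⟩ = 2.5988.

2.60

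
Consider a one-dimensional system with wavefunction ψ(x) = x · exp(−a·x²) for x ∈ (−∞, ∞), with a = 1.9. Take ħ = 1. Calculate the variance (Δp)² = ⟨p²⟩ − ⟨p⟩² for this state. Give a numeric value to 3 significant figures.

5.70

Compute ⟨p⟩ and ⟨p²⟩ separately; (Δp)² = ⟨p²⟩ − ⟨p⟩².
Expand each integrand as polynomial × e^(−2ax²) and use ∫x^(2j)·e^(−2ax²) dx = (2j−1)!!/(4a)^j · √(π/(2a)), odd powers → 0; here √(π/(2a)) = 0.90925. Differentiate with the product rule, d/dx e^(−ax²) = −2ax·e^(−ax²).
Normalization: ∫|ψ|² dx = 0.11964.
⟨p⟩ = 0.0000 and ⟨p²⟩ = 5.7000.
(Δp)² = 5.7000 − (0.0000)² = 5.7000.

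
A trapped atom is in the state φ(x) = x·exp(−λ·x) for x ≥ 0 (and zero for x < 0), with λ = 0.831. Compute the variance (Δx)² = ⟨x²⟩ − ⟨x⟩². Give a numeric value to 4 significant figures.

Compute ⟨x⟩ and ⟨x²⟩ separately, then (Δx)² = ⟨x²⟩ − ⟨x⟩².
Every integrand reduces to terms xʲ·e^(−2λx) on [0, ∞); use ∫₀^∞ xʲ·e^(−2λx) dx = j!/(2λ)^(j+1).
Normalization: ∫|φ|² dx = 0.43565.
⟨x⟩ = 1.8051 and ⟨x²⟩ = 4.3443.
(Δx)² = 4.3443 − (1.8051)² = 1.0861.

1.086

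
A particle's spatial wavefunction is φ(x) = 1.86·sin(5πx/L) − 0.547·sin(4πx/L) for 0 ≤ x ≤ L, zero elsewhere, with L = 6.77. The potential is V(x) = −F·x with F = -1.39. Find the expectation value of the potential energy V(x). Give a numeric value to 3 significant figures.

⟨V⟩ = ∫ V(x)·|φ|² dx / ∫|φ|² dx.
On 0 ≤ x ≤ L (j ≠ l): ∫sin²(jπx/L) dx = L/2, ∫sin(jπx/L)·sin(lπx/L) dx = 0; diagonal moments ∫x·sin²(jπx/L) dx = L²/4, ∫x²·sin²(jπx/L) dx = L³·(1/6 − 1/(4j²π²)); cross terms ∫x·sin(jπx/L)·sin(lπx/L) dx = 0 for j + l even and −4jlL²/(π²(j² − l²)²) for j + l odd, ∫x²·sin(jπx/L)·sin(lπx/L) dx = (−1)^(j+l)·4jlL³/(π²(j² − l²)²); higher powers the same way via product-to-sum and parts.
State is unnormalized: ∫|φ|² dx = 12.724, and ∫φ*·V(x)·φ dx = 72.839, so ⟨V⟩ = 72.839 / 12.724.
⟨V⟩ = 5.7247.

5.72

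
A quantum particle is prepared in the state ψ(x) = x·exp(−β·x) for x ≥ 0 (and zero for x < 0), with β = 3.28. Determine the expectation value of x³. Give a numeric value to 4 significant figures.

⟨x³⟩ = ∫ x³·|ψ|² dx / ∫|ψ|² dx (integrals over the domain).
Every integrand reduces to terms xʲ·e^(−2βx) on [0, ∞); use ∫₀^∞ xʲ·e^(−2βx) dx = j!/(2β)^(j+1).
State is unnormalized: ∫|ψ|² dx = 0.0070847, and ∫ψ*·x³·ψ dx = 0.0015058, so ⟨x³⟩ = 0.0015058 / 0.0070847.
⟨x³⟩ = 0.21254.

0.2125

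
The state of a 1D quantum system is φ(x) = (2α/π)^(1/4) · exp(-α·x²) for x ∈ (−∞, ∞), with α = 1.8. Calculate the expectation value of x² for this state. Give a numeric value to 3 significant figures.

⟨x²⟩ = ∫ x²·|φ|² dx (integrals over the domain).
Gaussian moments: ∫x^(2j)·e^(−2αx²) dx = (2j−1)!!/(4α)^j · √(π/(2α)), odd powers integrate to 0; here √(π/(2α)) = 0.93417.
⟨x²⟩ = 0.13889.

0.139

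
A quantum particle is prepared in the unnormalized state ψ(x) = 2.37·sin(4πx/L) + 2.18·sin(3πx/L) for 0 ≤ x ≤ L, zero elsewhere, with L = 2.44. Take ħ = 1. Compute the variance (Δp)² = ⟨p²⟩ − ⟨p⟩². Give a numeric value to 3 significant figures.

Compute ⟨p⟩ and ⟨p²⟩ separately; (Δp)² = ⟨p²⟩ − ⟨p⟩².
d²/dx² sin(jπx/L) = −(jπ/L)²·sin(jπx/L); on 0 ≤ x ≤ L, ∫sin²(jπx/L) dx = L/2 and ∫sin(jπx/L)·sin(lπx/L) dx = 0 for j ≠ l, so only diagonal terms survive in ∫|ψ|² and ∫ψ·ψ″; ∫ψ·ψ′ dx = [ψ²/2] between the walls = 0.
Normalization: ∫|ψ|² dx = 12.651.
⟨p⟩ = 0.0000 and ⟨p²⟩ = 21.206.
(Δp)² = 21.206 − (0.0000)² = 21.206.

21.2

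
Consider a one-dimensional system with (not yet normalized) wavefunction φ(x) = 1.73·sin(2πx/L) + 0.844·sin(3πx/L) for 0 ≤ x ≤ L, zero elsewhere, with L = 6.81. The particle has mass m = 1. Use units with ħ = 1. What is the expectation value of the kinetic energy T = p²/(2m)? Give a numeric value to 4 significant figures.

T = −(ħ²/2m) d²/dx², so ⟨T⟩ = −(ħ²/2m) ∫ φ*·φ'' dx / ∫|φ|² dx; with m = 1.
d²/dx² sin(jπx/L) = −(jπ/L)²·sin(jπx/L); on 0 ≤ x ≤ L, ∫sin²(jπx/L) dx = L/2 and ∫sin(jπx/L)·sin(lπx/L) dx = 0 for j ≠ l, so only diagonal terms survive in ∫|φ|² and ∫φ·φ″; ∫φ·φ′ dx = [φ²/2] between the walls = 0.
State is unnormalized: ∫|φ|² dx = 12.616, and ∫φ*·(−ħ²/2m · φ'') dx = 6.6604, so ⟨T⟩ = 6.6604 / 12.616.
⟨T⟩ = 0.52792.

0.5279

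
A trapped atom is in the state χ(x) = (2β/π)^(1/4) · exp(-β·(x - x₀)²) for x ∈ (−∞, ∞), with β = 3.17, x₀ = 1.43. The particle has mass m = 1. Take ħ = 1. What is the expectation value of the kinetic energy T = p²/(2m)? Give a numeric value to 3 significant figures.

1.59

T = −(ħ²/2m) d²/dx², so ⟨T⟩ = −(ħ²/2m) ∫ χ*·χ'' dx; with m = 1.
Gaussian moments (u = x − x₀): ∫u^(2j)·e^(−2βu²) du = (2j−1)!!/(4β)^j · √(π/(2β)), odd powers integrate to 0; here √(π/(2β)) = 0.70393. Derivatives: d/dx e^(−βu²) = −2βu·e^(−βu²), d²/dx² e^(−βu²) = (4β²u² − 2β)·e^(−βu²).
⟨T⟩ = 1.5850.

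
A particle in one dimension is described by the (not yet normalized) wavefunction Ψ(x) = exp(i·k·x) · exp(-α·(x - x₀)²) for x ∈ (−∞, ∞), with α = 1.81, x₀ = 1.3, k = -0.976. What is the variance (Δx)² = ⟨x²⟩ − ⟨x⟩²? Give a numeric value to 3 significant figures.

Compute ⟨x⟩ and ⟨x²⟩ separately, then (Δx)² = ⟨x²⟩ − ⟨x⟩².
Gaussian moments (u = x − x₀): ∫u^(2j)·e^(−2αu²) du = (2j−1)!!/(4α)^j · √(π/(2α)), odd powers integrate to 0; here √(π/(2α)) = 0.93158.
Normalization: ∫|Ψ|² dx = 0.93158.
⟨x⟩ = 1.3000 and ⟨x²⟩ = 1.8281.
(Δx)² = 1.8281 − (1.3000)² = 0.13812.

0.138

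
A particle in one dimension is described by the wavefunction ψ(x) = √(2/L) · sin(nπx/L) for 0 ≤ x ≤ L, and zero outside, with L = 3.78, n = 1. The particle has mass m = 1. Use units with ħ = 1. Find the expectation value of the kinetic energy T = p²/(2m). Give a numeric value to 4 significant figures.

T = −(ħ²/2m) d²/dx², so ⟨T⟩ = −(ħ²/2m) ∫ ψ*·ψ'' dx; with m = 1.
d/dx sin(nπx/L) = (nπ/L)·cos(nπx/L) and d²/dx² sin(nπx/L) = −(nπ/L)²·sin(nπx/L); on 0 ≤ x ≤ L, ∫sin²(nπx/L) dx = L/2 and ∫sin(nπx/L)·cos(nπx/L) dx = 0.
⟨T⟩ = 0.34537.

0.3454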